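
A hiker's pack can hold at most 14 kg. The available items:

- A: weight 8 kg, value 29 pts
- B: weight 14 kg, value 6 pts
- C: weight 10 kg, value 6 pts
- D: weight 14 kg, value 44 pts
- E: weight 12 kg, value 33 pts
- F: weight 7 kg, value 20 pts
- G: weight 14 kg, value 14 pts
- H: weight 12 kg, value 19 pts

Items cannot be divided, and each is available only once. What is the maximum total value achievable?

44 pts

Check high-value combinations within 14 kg:
- D: weight 14, value 44
- E: weight 12, value 33
- A: weight 8, value 29
Best: 44 pts.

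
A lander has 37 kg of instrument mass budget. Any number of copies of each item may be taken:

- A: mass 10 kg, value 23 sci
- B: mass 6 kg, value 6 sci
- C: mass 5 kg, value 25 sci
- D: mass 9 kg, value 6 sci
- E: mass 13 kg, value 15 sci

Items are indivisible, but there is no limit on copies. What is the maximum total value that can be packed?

Best value-per-unit is C at 25/5, and filling with it alone uses mass 7×5=35. No mix of the others beats 7×25 = 175.

175 sci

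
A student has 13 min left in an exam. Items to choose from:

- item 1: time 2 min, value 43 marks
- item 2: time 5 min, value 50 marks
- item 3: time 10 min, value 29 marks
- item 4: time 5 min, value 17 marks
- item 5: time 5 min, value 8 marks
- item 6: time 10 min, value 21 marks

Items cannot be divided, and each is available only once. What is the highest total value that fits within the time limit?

110 marks

Check high-value combinations within 13 min:
- item 1+item 2+item 4: time 2+5+5=12, value 43+50+17=110
- item 1+item 2+item 5: time 2+5+5=12, value 43+50+8=101
- item 1+item 2: time 2+5=7, value 43+50=93
Best: 110 marks.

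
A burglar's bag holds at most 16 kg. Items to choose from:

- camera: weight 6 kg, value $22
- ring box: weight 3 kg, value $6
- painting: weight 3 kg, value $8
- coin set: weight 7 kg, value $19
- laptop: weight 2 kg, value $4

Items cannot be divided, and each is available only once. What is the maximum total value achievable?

Check high-value combinations within 16 kg:
- camera+painting+coin set: weight 6+3+7=16, value 22+8+19=49
- camera+ring box+coin set: weight 6+3+7=16, value 22+6+19=47
- camera+coin set+laptop: weight 6+7+2=15, value 22+19+4=45
- camera+coin set: weight 6+7=13, value 22+19=41
Best: $49.

$49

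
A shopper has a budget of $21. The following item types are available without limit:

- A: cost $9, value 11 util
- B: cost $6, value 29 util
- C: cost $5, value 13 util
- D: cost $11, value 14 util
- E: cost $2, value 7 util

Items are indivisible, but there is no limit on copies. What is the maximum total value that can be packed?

94 util

Best value-per-unit is B at 29/6; filling with it alone gives 3×29 = 87.
Optimal mix: 3×B + 1×E → cost 20, value 94.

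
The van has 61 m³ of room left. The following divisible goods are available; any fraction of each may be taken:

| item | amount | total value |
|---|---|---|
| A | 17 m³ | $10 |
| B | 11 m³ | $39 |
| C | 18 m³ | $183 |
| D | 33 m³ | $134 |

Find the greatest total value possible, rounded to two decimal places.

Take in order of value per unit:
- C (183/18 per unit): all 18 → value 183, running total 183.00
- D (134/33 per unit): all 33 → value 134, running total 317.00
- B (39/11 per unit): 10 of 11 → value 10×39/11 = 35.4545, running total 352.45
Total 352.45.

352.45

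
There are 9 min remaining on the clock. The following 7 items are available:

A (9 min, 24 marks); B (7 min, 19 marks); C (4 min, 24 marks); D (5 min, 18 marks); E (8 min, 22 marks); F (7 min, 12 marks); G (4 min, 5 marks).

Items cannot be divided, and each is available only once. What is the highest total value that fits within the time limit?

42 marks

Check high-value combinations within 9 min:
- C+D: time 4+5=9, value 24+18=42
- C+G: time 4+4=8, value 24+5=29
- C: time 4, value 24
- A: time 9, value 24
Best: 42 marks.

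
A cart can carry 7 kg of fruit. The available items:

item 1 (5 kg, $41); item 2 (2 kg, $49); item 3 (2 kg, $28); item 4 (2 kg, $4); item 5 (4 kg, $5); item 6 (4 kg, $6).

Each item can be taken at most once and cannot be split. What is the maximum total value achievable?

$90

Check high-value combinations within 7 kg:
- item 1+item 2: weight 5+2=7, value 41+49=90
- item 2+item 3+item 4: weight 2+2+2=6, value 49+28+4=81
- item 2+item 3: weight 2+2=4, value 49+28=77
Best: $90.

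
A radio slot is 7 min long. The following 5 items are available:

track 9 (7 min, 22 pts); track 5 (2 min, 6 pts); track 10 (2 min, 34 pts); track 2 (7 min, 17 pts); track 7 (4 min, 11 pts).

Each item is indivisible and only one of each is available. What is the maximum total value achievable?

Check high-value combinations within 7 min:
- track 10+track 7: duration 2+4=6, value 34+11=45
- track 5+track 10: duration 2+2=4, value 6+34=40
- track 10: duration 2, value 34
- track 9: duration 7, value 22
Best: 45 pts.

45 pts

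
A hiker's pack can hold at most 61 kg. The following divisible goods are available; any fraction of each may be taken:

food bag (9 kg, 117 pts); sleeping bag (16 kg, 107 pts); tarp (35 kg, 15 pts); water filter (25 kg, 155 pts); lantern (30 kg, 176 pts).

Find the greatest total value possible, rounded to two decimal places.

Take in order of value per unit:
- food bag (117/9 per unit): all 9 → value 117, running total 117.00
- sleeping bag (107/16 per unit): all 16 → value 107, running total 224.00
- water filter (155/25 per unit): all 25 → value 155, running total 379.00
- lantern (176/30 per unit): 11 of 30 → value 11×176/30 = 64.5333, running total 443.53
Total 443.53.

443.53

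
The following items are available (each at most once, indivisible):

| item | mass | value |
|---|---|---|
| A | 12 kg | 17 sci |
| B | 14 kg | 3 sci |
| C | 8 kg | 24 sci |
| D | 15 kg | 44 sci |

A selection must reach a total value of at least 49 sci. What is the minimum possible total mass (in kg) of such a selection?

Subsets with value ≥ 49, sorted by total mass:
- C+D: mass 23, value 68
- A+D: mass 27, value 61
Minimum mass: 23 kg.

23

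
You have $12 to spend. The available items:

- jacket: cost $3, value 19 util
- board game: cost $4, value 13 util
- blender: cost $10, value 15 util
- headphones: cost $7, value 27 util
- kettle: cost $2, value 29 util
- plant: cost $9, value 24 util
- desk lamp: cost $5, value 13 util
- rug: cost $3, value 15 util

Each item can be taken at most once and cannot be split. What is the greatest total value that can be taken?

76 util

This is a 0/1 knapsack; check combinations near the capacity.
- jacket+board game+kettle+rug: cost 3+4+2+3=12, value 19+13+29+15=76
- jacket+headphones+kettle: cost 3+7+2=12, value 19+27+29=75
- headphones+kettle+rug: cost 7+2+3=12, value 27+29+15=71
Best: 76 util.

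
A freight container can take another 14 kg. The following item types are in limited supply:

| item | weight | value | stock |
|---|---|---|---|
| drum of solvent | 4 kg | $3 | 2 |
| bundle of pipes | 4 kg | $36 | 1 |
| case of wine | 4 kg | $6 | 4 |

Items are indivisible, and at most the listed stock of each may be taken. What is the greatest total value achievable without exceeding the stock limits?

Top feasible selections:
- 1×bundle of pipes + 2×case of wine: weight 12, value 48
- 1×drum of solvent + 1×bundle of pipes + 1×case of wine: weight 12, value 45
- 1×bundle of pipes + 1×case of wine: weight 8, value 42
- 2×drum of solvent + 1×bundle of pipes: weight 12, value 42
Best: $48.

$48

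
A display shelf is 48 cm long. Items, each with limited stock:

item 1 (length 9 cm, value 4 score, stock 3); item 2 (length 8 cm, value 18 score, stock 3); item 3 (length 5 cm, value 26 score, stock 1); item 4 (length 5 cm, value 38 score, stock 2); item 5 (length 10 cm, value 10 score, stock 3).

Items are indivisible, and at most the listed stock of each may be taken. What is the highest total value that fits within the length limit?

Best selections within length 48 and stock limits:
- 1×item 1 + 3×item 2 + 1×item 3 + 2×item 4: length 48, value 160
- 3×item 2 + 1×item 3 + 2×item 4: length 39, value 156
Best: 160 score.

160 score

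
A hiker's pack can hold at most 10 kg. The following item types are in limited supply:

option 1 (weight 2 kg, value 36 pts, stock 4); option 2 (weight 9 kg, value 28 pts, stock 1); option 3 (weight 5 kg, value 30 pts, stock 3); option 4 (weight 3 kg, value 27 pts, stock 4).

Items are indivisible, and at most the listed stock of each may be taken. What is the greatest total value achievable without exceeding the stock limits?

144 pts

Best selections within weight 10 and stock limits:
- 4×option 1: weight 8, value 144
- 3×option 1 + 1×option 4: weight 9, value 135
Best: 144 pts.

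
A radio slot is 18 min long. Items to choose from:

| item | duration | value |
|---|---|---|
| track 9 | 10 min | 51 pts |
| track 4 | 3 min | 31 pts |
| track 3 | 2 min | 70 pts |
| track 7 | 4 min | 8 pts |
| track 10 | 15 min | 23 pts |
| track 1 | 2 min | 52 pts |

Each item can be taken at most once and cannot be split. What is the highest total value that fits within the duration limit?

Check high-value combinations within 18 min:
- track 9+track 4+track 3+track 1: duration 10+3+2+2=17, value 51+31+70+52=204
- track 9+track 3+track 7+track 1: duration 10+2+4+2=18, value 51+70+8+52=181
- track 9+track 3+track 1: duration 10+2+2=14, value 51+70+52=173
Best: 204 pts.

204 pts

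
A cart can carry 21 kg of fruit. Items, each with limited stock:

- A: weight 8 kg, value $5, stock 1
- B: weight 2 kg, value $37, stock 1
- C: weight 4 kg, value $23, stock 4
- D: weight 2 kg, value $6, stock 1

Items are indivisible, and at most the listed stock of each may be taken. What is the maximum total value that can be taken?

Top feasible selections:
- 1×B + 4×C + 1×D: weight 20, value 135
- 1×B + 4×C: weight 18, value 129
Best: $135.

$135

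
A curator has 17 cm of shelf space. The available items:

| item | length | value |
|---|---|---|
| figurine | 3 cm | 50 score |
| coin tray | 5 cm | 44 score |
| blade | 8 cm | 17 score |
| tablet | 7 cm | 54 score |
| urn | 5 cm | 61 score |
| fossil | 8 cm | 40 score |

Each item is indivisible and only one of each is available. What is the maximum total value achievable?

165 score

Check high-value combinations within 17 cm:
- figurine+tablet+urn: length 3+7+5=15, value 50+54+61=165
- coin tray+tablet+urn: length 5+7+5=17, value 44+54+61=159
- figurine+coin tray+urn: length 3+5+5=13, value 50+44+61=155
- figurine+urn+fossil: length 3+5+8=16, value 50+61+40=151
Best: 165 score.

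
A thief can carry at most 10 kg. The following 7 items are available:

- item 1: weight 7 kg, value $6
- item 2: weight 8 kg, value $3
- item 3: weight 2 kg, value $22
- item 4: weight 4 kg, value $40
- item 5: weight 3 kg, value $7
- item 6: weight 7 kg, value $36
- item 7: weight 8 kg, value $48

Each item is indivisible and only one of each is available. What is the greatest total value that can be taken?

$70

Check high-value combinations within 10 kg:
- item 3+item 7: weight 2+8=10, value 22+48=70
- item 3+item 4+item 5: weight 2+4+3=9, value 22+40+7=69
- item 3+item 4: weight 2+4=6, value 22+40=62
- item 3+item 6: weight 2+7=9, value 22+36=58
Best: $70.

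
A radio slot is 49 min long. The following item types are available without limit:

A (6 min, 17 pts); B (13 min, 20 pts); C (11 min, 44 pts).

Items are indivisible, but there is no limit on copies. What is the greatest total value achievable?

Best value-per-unit is C at 44/11, and filling with it alone uses duration 4×11=44. No mix of the others beats 4×44 = 176.

176 pts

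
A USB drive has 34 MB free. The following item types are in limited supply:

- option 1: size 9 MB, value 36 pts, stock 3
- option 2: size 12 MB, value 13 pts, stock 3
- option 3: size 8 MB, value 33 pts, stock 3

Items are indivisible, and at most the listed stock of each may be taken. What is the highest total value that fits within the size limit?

138 pts

Best selections within size 34 and stock limits:
- 2×option 1 + 2×option 3: size 34, value 138
- 1×option 1 + 3×option 3: size 33, value 135
Best: 138 pts.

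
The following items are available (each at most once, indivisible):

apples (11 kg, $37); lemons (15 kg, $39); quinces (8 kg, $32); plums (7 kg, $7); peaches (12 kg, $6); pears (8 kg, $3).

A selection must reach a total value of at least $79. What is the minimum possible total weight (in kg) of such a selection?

33

Subsets with value ≥ 79, sorted by total weight:
- apples+lemons+plums: weight 33, value 83
- apples+lemons+quinces: weight 34, value 108
- apples+lemons+pears: weight 34, value 79
Minimum weight: 33 kg.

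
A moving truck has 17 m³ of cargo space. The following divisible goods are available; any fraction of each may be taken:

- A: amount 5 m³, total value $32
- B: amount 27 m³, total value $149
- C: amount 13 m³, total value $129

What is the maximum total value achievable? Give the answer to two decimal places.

Take in order of value per unit:
- C (129/13 per unit): all 13 → value 129, running total 129.00
- A (32/5 per unit): 4 of 5 → value 4×32/5 = 25.6000, running total 154.60
Total 154.60.

154.60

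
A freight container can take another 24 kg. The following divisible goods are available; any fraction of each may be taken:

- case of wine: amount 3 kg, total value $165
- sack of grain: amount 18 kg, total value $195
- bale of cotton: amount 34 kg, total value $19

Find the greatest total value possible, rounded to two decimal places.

361.68

Take in order of value per unit:
- case of wine (165/3 per unit): all 3 → value 165, running total 165.00
- sack of grain (195/18 per unit): all 18 → value 195, running total 360.00
- bale of cotton (19/34 per unit): 3 of 34 → value 3×19/34 = 1.6765, running total 361.68
Total 361.68.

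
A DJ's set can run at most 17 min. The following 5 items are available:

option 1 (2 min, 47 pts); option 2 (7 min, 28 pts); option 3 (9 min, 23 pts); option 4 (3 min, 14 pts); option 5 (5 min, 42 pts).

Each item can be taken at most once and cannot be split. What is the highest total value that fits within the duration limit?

131 pts

Check high-value combinations within 17 min:
- option 1+option 2+option 4+option 5: duration 2+7+3+5=17, value 47+28+14+42=131
- option 1+option 2+option 5: duration 2+7+5=14, value 47+28+42=117
- option 1+option 3+option 5: duration 2+9+5=16, value 47+23+42=112
- option 1+option 4+option 5: duration 2+3+5=10, value 47+14+42=103
- option 1+option 5: duration 2+5=7, value 47+42=89
Best: 131 pts.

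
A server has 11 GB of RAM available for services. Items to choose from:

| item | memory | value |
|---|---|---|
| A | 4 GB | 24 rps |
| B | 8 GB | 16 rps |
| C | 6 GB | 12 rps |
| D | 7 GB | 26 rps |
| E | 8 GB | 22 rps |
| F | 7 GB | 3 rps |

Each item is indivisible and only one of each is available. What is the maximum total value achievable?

50 rps

Check high-value combinations within 11 GB:
- A+D: memory 4+7=11, value 24+26=50
- A+C: memory 4+6=10, value 24+12=36
- A+F: memory 4+7=11, value 24+3=27
- D: memory 7, value 26
Best: 50 rps.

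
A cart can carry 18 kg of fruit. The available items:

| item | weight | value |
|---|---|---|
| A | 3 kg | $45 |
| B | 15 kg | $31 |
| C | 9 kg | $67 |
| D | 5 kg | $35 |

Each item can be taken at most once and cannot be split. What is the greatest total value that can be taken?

Check high-value combinations within 18 kg:
- A+C+D: weight 3+9+5=17, value 45+67+35=147
- A+C: weight 3+9=12, value 45+67=112
- C+D: weight 9+5=14, value 67+35=102
- A+D: weight 3+5=8, value 45+35=80
- A+B: weight 3+15=18, value 45+31=76
Best: $147.

$147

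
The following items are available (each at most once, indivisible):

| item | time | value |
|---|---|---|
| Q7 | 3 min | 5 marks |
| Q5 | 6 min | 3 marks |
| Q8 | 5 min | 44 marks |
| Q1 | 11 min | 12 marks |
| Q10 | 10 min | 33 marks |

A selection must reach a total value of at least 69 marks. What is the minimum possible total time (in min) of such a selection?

15

Subsets with value ≥ 69, sorted by total time:
- Q8+Q10: time 15, value 77
- Q7+Q8+Q10: time 18, value 82
- Q5+Q8+Q10: time 21, value 80
Minimum time: 15 min.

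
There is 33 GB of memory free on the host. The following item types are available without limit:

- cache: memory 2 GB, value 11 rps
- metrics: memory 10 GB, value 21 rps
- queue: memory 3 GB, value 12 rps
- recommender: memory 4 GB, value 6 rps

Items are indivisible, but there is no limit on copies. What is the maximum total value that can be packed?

177 rps

Best value-per-unit is cache at 11/2; filling with it alone gives 16×11 = 176.
Optimal mix: 15×cache + 1×queue → memory 33, value 177.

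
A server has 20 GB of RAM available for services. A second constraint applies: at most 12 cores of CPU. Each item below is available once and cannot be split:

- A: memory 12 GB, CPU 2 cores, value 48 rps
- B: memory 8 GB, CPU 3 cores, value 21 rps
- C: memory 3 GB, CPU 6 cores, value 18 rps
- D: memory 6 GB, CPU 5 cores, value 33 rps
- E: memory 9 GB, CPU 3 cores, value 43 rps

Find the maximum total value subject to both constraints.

Feasible sets respecting both limits:
- B+C+E: memory 20, CPU 12, value 82
- A+D: memory 18, CPU 7, value 81
- D+E: memory 15, CPU 8, value 76
Best: 82 rps.

82 rps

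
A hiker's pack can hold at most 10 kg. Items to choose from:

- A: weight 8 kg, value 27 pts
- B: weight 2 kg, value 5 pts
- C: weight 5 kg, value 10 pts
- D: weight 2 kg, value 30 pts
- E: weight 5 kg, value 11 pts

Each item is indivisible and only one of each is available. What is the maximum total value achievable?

57 pts

This is a 0/1 knapsack; check combinations near the capacity.
- A+D: weight 8+2=10, value 27+30=57
- B+D+E: weight 2+2+5=9, value 5+30+11=46
- B+C+D: weight 2+5+2=9, value 5+10+30=45
- D+E: weight 2+5=7, value 30+11=41
Best: 57 pts.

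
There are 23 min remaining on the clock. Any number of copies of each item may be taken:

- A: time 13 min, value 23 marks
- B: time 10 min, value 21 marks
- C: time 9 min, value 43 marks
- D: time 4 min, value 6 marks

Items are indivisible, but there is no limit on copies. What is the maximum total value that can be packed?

92 marks

Best value-per-unit is C at 43/9; filling with it alone gives 2×43 = 86.
Optimal mix: 2×C + 1×D → time 22, value 92.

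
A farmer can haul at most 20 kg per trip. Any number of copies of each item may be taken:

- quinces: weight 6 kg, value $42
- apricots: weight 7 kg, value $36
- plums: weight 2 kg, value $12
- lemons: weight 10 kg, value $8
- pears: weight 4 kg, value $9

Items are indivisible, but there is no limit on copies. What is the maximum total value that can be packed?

Best value-per-unit is quinces at 42/6; filling with it alone gives 3×42 = 126.
Optimal mix: 3×quinces + 1×plums → weight 20, value 138.

$138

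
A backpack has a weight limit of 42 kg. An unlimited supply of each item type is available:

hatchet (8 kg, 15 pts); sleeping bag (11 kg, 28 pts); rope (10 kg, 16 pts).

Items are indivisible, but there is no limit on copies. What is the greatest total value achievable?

Best value-per-unit is sleeping bag at 28/11; filling with it alone gives 3×28 = 84.
Optimal mix: 1×hatchet + 3×sleeping bag → weight 41, value 99.

99 pts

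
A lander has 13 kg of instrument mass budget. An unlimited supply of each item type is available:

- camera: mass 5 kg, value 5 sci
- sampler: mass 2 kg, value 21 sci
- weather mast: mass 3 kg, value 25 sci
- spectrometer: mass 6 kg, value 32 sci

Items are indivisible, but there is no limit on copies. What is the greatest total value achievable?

Best value-per-unit is sampler at 21/2; filling with it alone gives 6×21 = 126.
Optimal mix: 5×sampler + 1×weather mast → mass 13, value 130.

130 sci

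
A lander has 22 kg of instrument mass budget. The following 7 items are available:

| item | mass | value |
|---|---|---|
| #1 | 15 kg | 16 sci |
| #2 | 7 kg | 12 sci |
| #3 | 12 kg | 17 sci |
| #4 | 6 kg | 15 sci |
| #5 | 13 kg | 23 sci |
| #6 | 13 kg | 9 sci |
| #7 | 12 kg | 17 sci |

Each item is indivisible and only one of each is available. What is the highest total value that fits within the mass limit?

38 sci

This is a 0/1 knapsack; check combinations near the capacity.
- #4+#5: mass 6+13=19, value 15+23=38
- #2+#5: mass 7+13=20, value 12+23=35
- #3+#4: mass 12+6=18, value 17+15=32
- #4+#7: mass 6+12=18, value 15+17=32
Best: 38 sci.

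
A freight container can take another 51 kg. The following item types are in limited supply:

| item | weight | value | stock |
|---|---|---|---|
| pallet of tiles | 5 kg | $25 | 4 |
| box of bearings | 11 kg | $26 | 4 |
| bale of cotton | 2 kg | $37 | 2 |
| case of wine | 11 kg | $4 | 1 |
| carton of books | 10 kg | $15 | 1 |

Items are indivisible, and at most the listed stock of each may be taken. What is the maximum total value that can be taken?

$226

Best selections within weight 51 and stock limits:
- 4×pallet of tiles + 2×box of bearings + 2×bale of cotton: weight 46, value 226
- 3×pallet of tiles + 2×box of bearings + 2×bale of cotton + 1×carton of books: weight 51, value 216
Best: $226.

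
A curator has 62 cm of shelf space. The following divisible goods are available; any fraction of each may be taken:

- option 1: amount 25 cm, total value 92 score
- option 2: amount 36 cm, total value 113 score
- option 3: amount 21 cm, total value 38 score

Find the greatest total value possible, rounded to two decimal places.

Take in order of value per unit:
- option 1 (92/25 per unit): all 25 → value 92, running total 92.00
- option 2 (113/36 per unit): all 36 → value 113, running total 205.00
- option 3 (38/21 per unit): 1 of 21 → value 1×38/21 = 1.8095, running total 206.81
Total 206.81.

206.81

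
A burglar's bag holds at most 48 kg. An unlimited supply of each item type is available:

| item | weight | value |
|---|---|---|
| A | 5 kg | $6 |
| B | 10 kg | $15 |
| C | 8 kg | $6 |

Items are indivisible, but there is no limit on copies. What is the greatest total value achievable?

Best value-per-unit is B at 15/10; filling with it alone gives 4×15 = 60.
Optimal mix: 1×A + 4×B → weight 45, value 66.

$66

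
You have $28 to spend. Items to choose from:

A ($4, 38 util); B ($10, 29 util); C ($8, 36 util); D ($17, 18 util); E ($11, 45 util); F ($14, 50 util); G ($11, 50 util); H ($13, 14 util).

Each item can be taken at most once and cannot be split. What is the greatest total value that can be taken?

133 util

Check high-value combinations within $28:
- A+E+G: cost 4+11+11=26, value 38+45+50=133
- A+C+G: cost 4+8+11=23, value 38+36+50=124
- A+C+F: cost 4+8+14=26, value 38+36+50=124
- A+C+E: cost 4+8+11=23, value 38+36+45=119
- A+B+G: cost 4+10+11=25, value 38+29+50=117
Best: 133 util.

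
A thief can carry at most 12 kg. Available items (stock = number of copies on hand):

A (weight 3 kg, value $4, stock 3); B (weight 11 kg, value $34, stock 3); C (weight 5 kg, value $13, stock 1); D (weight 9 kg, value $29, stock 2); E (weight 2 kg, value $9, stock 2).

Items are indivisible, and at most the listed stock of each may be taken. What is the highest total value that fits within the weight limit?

$38

Best selections within weight 12 and stock limits:
- 1×D + 1×E: weight 11, value 38
- 1×A + 1×C + 2×E: weight 12, value 35
Best: $38.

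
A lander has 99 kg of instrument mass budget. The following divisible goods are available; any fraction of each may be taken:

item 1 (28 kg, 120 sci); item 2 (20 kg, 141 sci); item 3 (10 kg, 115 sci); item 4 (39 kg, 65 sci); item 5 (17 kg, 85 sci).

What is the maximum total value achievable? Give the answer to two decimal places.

Take in order of value per unit:
- item 3 (115/10 per unit): all 10 → value 115, running total 115.00
- item 2 (141/20 per unit): all 20 → value 141, running total 256.00
- item 5 (85/17 per unit): all 17 → value 85, running total 341.00
- item 1 (120/28 per unit): all 28 → value 120, running total 461.00
- item 4 (65/39 per unit): 24 of 39 → value 24×65/39 = 40.0000, running total 501.00
Total 501.00.

501.00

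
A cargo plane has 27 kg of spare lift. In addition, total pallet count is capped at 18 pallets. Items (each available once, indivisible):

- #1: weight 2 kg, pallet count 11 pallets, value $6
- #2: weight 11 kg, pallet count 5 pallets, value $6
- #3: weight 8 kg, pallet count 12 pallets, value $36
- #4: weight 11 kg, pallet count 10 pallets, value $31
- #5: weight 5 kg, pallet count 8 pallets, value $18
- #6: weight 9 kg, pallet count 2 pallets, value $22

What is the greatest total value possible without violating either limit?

$58

Feasible sets respecting both limits:
- #3+#6: weight 17, pallet count 14, value 58
- #4+#6: weight 20, pallet count 12, value 53
- #4+#5: weight 16, pallet count 18, value 49
Best: $58.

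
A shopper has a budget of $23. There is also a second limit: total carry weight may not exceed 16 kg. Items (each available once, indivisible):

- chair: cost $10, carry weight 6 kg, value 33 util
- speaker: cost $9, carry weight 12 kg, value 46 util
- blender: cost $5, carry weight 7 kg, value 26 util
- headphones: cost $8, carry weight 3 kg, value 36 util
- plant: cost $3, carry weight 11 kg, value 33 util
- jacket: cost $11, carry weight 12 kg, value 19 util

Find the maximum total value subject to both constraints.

95 util

Feasible sets respecting both limits:
- chair+blender+headphones: cost 23, carry weight 16, value 95
- speaker+headphones: cost 17, carry weight 15, value 82
- chair+headphones: cost 18, carry weight 9, value 69
- headphones+plant: cost 11, carry weight 14, value 69
Best: 95 util.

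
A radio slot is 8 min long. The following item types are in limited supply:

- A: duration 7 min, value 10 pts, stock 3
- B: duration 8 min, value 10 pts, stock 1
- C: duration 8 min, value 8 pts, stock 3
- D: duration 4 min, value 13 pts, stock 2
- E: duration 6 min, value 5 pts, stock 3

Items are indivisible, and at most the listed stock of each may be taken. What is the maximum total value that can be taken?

Best selections within duration 8 and stock limits:
- 2×D: duration 8, value 26
- 1×D: duration 4, value 13
Best: 26 pts.

26 pts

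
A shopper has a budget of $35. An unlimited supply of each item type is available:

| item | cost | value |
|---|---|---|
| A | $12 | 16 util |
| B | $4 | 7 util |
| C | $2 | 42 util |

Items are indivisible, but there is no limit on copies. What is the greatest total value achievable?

Best value-per-unit is C at 42/2, and filling with it alone uses cost 17×2=34. No mix of the others beats 17×42 = 714.

714 util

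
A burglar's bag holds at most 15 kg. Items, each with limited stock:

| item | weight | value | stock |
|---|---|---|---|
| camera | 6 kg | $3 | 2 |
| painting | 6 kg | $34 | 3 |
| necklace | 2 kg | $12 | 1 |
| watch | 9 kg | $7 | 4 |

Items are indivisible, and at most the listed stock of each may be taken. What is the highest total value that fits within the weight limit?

Best selections within weight 15 and stock limits:
- 2×painting + 1×necklace: weight 14, value 80
- 2×painting: weight 12, value 68
- 1×camera + 1×painting + 1×necklace: weight 14, value 49
- 1×painting + 1×necklace: weight 8, value 46
Best: $80.

$80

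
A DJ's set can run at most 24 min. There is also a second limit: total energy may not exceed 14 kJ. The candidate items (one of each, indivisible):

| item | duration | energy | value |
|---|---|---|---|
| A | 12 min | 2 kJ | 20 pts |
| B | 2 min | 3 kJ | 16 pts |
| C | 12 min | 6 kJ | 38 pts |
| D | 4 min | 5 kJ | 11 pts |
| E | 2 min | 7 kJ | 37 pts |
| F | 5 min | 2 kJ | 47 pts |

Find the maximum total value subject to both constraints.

120 pts

Feasible sets respecting both limits:
- A+B+E+F: duration 21, energy 14, value 120
- A+E+F: duration 19, energy 11, value 104
- B+C+F: duration 19, energy 11, value 101
- B+E+F: duration 9, energy 12, value 100
Best: 120 pts.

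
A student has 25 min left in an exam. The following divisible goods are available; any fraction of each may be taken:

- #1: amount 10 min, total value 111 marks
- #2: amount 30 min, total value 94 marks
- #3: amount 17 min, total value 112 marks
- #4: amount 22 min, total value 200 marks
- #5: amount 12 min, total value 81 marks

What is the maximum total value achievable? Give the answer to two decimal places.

Take in order of value per unit:
- #1 (111/10 per unit): all 10 → value 111, running total 111.00
- #4 (200/22 per unit): 15 of 22 → value 15×200/22 = 136.3636, running total 247.36
Total 247.36.

247.36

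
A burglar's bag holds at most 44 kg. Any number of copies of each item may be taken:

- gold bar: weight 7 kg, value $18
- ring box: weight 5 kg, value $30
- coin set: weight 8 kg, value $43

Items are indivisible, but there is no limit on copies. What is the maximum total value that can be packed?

$253

Best value-per-unit is ring box at 30/5; filling with it alone gives 8×30 = 240.
Optimal mix: 7×ring box + 1×coin set → weight 43, value 253.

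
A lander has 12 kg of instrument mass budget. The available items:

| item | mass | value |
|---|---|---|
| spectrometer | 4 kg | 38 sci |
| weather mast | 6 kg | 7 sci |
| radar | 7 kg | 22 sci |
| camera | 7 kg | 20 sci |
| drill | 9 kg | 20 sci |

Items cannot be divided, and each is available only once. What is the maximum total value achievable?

60 sci

Check high-value combinations within 12 kg:
- spectrometer+radar: mass 4+7=11, value 38+22=60
- spectrometer+camera: mass 4+7=11, value 38+20=58
- spectrometer+weather mast: mass 4+6=10, value 38+7=45
- spectrometer: mass 4, value 38
Best: 60 sci.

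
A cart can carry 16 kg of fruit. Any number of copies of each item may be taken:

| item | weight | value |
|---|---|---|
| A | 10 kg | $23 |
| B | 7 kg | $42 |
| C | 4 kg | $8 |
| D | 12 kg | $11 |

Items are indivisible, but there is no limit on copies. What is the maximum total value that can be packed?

Best value-per-unit is B at 42/7, and filling with it alone uses weight 2×7=14. No mix of the others beats 2×42 = 84.

$84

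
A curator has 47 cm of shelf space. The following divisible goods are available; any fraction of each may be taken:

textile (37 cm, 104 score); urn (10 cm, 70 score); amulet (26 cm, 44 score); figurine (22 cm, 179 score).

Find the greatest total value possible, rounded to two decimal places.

291.16

Take in order of value per unit:
- figurine (179/22 per unit): all 22 → value 179, running total 179.00
- urn (70/10 per unit): all 10 → value 70, running total 249.00
- textile (104/37 per unit): 15 of 37 → value 15×104/37 = 42.1622, running total 291.16
Total 291.16.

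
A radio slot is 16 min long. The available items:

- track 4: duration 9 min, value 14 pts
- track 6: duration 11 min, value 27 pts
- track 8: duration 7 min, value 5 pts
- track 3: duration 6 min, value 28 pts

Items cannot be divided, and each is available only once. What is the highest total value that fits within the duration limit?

42 pts

This is a 0/1 knapsack; check combinations near the capacity.
- track 4+track 3: duration 9+6=15, value 14+28=42
- track 8+track 3: duration 7+6=13, value 5+28=33
- track 3: duration 6, value 28
- track 6: duration 11, value 27
- track 4+track 8: duration 9+7=16, value 14+5=19
Best: 42 pts.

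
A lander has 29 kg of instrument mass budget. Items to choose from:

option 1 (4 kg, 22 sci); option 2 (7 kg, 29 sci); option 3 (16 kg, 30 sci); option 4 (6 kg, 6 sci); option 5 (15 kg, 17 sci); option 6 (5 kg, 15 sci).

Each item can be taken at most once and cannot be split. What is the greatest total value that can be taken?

81 sci

Check high-value combinations within 29 kg:
- option 1+option 2+option 3: mass 4+7+16=27, value 22+29+30=81
- option 2+option 3+option 6: mass 7+16+5=28, value 29+30+15=74
- option 1+option 2+option 4+option 6: mass 4+7+6+5=22, value 22+29+6+15=72
- option 1+option 2+option 5: mass 4+7+15=26, value 22+29+17=68
- option 1+option 3+option 6: mass 4+16+5=25, value 22+30+15=67
Best: 81 sci.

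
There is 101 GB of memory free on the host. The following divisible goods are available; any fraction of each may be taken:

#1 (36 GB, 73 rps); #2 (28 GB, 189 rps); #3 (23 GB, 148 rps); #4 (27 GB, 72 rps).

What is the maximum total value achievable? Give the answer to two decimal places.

Take in order of value per unit:
- #2 (189/28 per unit): all 28 → value 189, running total 189.00
- #3 (148/23 per unit): all 23 → value 148, running total 337.00
- #4 (72/27 per unit): all 27 → value 72, running total 409.00
- #1 (73/36 per unit): 23 of 36 → value 23×73/36 = 46.6389, running total 455.64
Total 455.64.

455.64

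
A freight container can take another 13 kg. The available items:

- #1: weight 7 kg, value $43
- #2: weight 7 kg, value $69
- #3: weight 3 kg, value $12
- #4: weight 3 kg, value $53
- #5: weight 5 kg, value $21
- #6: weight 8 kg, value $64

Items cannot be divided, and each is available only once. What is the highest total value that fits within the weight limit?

$134

Check high-value combinations within 13 kg:
- #2+#3+#4: weight 7+3+3=13, value 69+12+53=134
- #2+#4: weight 7+3=10, value 69+53=122
- #4+#6: weight 3+8=11, value 53+64=117
- #1+#3+#4: weight 7+3+3=13, value 43+12+53=108
Best: $134.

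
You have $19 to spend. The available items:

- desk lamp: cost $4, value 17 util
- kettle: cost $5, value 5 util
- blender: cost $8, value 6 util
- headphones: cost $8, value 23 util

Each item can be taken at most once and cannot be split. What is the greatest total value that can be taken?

45 util

Check high-value combinations within $19:
- desk lamp+kettle+headphones: cost 4+5+8=17, value 17+5+23=45
- desk lamp+headphones: cost 4+8=12, value 17+23=40
- blender+headphones: cost 8+8=16, value 6+23=29
Best: 45 util.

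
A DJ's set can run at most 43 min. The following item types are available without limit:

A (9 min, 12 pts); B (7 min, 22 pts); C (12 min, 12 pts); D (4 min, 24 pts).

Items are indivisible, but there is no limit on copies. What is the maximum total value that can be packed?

240 pts

Best value-per-unit is D at 24/4, and filling with it alone uses duration 10×4=40. No mix of the others beats 10×24 = 240.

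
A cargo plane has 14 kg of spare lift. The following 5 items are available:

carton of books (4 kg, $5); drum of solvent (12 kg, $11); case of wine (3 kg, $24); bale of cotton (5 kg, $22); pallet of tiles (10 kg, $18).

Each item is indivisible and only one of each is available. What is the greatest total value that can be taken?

$51

This is a 0/1 knapsack; check combinations near the capacity.
- carton of books+case of wine+bale of cotton: weight 4+3+5=12, value 5+24+22=51
- case of wine+bale of cotton: weight 3+5=8, value 24+22=46
- case of wine+pallet of tiles: weight 3+10=13, value 24+18=42
- carton of books+case of wine: weight 4+3=7, value 5+24=29
Best: $51.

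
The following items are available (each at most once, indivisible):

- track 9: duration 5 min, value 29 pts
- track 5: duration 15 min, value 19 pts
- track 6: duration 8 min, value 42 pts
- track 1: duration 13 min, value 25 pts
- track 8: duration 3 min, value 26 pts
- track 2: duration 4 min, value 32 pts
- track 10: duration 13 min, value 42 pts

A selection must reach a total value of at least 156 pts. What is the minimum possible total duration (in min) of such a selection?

33

Subsets with value ≥ 156, sorted by total duration:
- track 9+track 6+track 8+track 2+track 10: duration 33, value 171
- track 6+track 1+track 8+track 2+track 10: duration 41, value 167
Minimum duration: 33 min.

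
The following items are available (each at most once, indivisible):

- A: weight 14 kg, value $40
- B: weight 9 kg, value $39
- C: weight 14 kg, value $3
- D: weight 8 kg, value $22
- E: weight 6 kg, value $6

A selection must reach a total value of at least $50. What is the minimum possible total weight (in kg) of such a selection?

17

Subsets with value ≥ 50, sorted by total weight:
- B+D: weight 17, value 61
- A+D: weight 22, value 62
- A+B: weight 23, value 79
Minimum weight: 17 kg.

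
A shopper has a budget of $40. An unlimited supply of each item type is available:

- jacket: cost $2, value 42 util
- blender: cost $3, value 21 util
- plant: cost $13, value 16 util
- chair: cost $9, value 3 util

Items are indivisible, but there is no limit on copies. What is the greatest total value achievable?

840 util

Best value-per-unit is jacket at 42/2, and filling with it alone uses cost 20×2=40. No mix of the others beats 20×42 = 840.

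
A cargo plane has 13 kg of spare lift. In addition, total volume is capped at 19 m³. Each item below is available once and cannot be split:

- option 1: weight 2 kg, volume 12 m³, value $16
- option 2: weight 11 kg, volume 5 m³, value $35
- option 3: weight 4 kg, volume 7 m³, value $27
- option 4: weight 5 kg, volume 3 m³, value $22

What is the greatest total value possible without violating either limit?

$51

Feasible sets respecting both limits:
- option 1+option 2: weight 13, volume 17, value 51
- option 3+option 4: weight 9, volume 10, value 49
- option 1+option 3: weight 6, volume 19, value 43
Best: $51.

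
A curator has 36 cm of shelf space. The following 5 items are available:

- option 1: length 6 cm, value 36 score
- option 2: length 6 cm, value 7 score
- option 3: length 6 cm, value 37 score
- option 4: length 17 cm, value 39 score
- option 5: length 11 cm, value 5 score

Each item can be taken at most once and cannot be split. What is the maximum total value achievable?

119 score

Check high-value combinations within 36 cm:
- option 1+option 2+option 3+option 4: length 6+6+6+17=35, value 36+7+37+39=119
- option 1+option 3+option 4: length 6+6+17=29, value 36+37+39=112
- option 1+option 2+option 3+option 5: length 6+6+6+11=29, value 36+7+37+5=85
- option 2+option 3+option 4: length 6+6+17=29, value 7+37+39=83
Best: 119 score.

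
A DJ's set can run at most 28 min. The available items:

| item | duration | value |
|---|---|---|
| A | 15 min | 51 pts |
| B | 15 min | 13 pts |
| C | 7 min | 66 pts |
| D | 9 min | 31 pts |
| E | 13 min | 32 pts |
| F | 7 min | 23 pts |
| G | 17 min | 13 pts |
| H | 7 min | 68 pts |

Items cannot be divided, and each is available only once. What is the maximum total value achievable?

166 pts

Check high-value combinations within 28 min:
- C+E+H: duration 7+13+7=27, value 66+32+68=166
- C+D+H: duration 7+9+7=23, value 66+31+68=165
- C+F+H: duration 7+7+7=21, value 66+23+68=157
Best: 166 pts.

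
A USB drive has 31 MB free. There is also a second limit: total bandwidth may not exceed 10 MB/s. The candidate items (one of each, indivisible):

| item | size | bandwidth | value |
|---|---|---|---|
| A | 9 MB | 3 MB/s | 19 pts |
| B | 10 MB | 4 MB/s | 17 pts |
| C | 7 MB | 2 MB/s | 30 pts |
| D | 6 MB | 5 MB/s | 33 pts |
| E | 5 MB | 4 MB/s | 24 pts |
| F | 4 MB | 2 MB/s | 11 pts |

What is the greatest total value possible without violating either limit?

82 pts

Feasible sets respecting both limits:
- A+C+D: size 22, bandwidth 10, value 82
- C+D+F: size 17, bandwidth 9, value 74
- A+C+E: size 21, bandwidth 9, value 73
Best: 82 pts.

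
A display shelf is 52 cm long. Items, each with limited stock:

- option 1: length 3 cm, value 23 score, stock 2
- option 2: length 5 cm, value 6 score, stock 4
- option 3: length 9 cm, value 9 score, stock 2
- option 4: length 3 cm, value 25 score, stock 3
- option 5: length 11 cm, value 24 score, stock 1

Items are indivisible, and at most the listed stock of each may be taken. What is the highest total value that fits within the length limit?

Top feasible selections:
- 2×option 1 + 3×option 2 + 1×option 3 + 3×option 4 + 1×option 5: length 50, value 172
- 2×option 1 + 4×option 2 + 3×option 4 + 1×option 5: length 46, value 169
Best: 172 score.

172 score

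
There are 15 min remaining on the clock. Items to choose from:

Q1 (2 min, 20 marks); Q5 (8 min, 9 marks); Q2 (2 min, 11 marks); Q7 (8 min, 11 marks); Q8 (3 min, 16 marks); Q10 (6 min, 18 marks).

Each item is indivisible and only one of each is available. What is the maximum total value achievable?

This is a 0/1 knapsack; check combinations near the capacity.
- Q1+Q2+Q8+Q10: time 2+2+3+6=13, value 20+11+16+18=65
- Q1+Q2+Q7+Q8: time 2+2+8+3=15, value 20+11+11+16=58
- Q1+Q5+Q2+Q8: time 2+8+2+3=15, value 20+9+11+16=56
- Q1+Q8+Q10: time 2+3+6=11, value 20+16+18=54
- Q1+Q2+Q10: time 2+2+6=10, value 20+11+18=49
Best: 65 marks.

65 marks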